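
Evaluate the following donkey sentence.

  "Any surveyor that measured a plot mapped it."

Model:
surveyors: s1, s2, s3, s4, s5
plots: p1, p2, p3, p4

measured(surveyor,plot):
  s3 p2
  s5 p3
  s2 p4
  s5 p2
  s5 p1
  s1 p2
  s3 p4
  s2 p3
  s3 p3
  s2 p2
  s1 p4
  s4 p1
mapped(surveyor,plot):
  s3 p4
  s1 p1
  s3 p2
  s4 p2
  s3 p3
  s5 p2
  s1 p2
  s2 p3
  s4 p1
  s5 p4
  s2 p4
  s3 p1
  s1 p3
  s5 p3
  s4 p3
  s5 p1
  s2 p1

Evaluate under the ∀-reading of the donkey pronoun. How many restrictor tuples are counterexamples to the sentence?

2

"it" takes "a plot" as antecedent — a donkey pronoun bound across the clause boundary.
Strong reading: for every (s,p) with measured(s,p), mapped(s,p).
Restrictor pairs: (s1,p2) ✓  (s1,p4) ✗  (s2,p2) ✗  (s2,p3) ✓  (s2,p4) ✓  (s3,p2) ✓  (s3,p3) ✓  (s3,p4) ✓  (s4,p1) ✓  (s5,p1) ✓  (s5,p2) ✓  (s5,p3) ✓
Counterexamples (restrictor pairs failing the scope): 2.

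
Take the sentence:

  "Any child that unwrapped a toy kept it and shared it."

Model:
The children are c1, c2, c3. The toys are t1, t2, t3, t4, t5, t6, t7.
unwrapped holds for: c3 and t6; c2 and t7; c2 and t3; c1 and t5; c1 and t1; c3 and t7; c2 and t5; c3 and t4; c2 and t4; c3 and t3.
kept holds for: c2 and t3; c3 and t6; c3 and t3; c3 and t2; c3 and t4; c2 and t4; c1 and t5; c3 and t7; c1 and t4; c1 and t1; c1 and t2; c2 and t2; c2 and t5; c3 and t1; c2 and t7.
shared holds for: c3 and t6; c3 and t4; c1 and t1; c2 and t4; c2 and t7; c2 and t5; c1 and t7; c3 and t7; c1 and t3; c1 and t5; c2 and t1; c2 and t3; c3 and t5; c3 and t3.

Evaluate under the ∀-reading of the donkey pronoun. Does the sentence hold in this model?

True

"it" takes "a toy" as antecedent — a donkey pronoun bound across the clause boundary.
Strong reading: for every (c,t) with unwrapped(c,t), kept(c,t) ∧ shared(c,t).
Restrictor pairs: (c1,t1) ✓  (c1,t5) ✓  (c2,t3) ✓  (c2,t4) ✓  (c2,t5) ✓  (c2,t7) ✓  (c3,t3) ✓  (c3,t4) ✓  (c3,t6) ✓  (c3,t7) ✓
Every restrictor pair satisfies the scope.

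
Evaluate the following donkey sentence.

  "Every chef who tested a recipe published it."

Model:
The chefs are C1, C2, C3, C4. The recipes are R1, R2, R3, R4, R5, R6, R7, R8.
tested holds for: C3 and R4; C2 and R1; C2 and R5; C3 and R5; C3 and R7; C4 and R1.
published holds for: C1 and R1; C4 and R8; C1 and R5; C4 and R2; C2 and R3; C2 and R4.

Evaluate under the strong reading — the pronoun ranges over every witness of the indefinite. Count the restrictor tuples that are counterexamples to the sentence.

6

"it" takes "a recipe" as antecedent — a donkey pronoun bound across the clause boundary.
Strong reading: for every (c,r) with tested(c,r), published(c,r).
Restrictor pairs: (C2,R1) ✗  (C2,R5) ✗  (C3,R4) ✗  (C3,R5) ✗  (C3,R7) ✗  (C4,R1) ✗
Counterexamples (restrictor pairs failing the scope): 6.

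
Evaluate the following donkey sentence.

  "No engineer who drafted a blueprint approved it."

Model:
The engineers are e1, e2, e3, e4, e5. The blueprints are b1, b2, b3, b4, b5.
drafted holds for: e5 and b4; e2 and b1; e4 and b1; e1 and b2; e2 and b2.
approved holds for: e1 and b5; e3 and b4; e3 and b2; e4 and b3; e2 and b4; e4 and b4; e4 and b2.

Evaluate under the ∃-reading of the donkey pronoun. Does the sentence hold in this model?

"it" takes "a blueprint" as antecedent — a donkey pronoun bound across the clause boundary.
Truth condition: for no (e,b) with drafted(e,b) does approved(e,b) hold.
Restrictor pairs — does the scope hold? (e1,b2):fails  (e2,b1):fails  (e2,b2):fails  (e4,b1):fails  (e5,b4):fails
Scope holds for no restrictor pair, so the sentence is true.

True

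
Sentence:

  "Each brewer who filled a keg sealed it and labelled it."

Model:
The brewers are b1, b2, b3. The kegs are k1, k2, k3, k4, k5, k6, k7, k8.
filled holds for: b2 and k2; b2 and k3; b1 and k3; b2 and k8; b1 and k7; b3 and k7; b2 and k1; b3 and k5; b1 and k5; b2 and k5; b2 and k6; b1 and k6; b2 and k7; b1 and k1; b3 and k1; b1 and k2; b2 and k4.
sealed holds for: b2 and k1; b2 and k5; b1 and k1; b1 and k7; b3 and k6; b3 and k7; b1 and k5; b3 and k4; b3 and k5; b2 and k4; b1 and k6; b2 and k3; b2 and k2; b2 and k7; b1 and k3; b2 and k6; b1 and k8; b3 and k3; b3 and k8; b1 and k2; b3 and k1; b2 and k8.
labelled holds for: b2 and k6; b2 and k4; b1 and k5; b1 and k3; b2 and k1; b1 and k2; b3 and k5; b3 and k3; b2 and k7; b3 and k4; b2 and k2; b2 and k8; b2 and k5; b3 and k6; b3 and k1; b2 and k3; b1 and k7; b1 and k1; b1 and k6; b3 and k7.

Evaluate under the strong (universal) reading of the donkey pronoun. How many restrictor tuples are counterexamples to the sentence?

0

"it" takes "a keg" as antecedent — a donkey pronoun bound across the clause boundary.
Strong reading: for every (b,k) with filled(b,k), sealed(b,k) ∧ labelled(b,k).
Restrictor pairs: (b1,k1) ✓  (b1,k2) ✓  (b1,k3) ✓  (b1,k5) ✓  (b1,k6) ✓  (b1,k7) ✓  (b2,k1) ✓  (b2,k2) ✓  (b2,k3) ✓  (b2,k4) ✓  (b2,k5) ✓  (b2,k6) ✓  (b2,k7) ✓  (b2,k8) ✓  (b3,k1) ✓  (b3,k5) ✓  (b3,k7) ✓
Counterexamples (restrictor pairs failing the scope): 0.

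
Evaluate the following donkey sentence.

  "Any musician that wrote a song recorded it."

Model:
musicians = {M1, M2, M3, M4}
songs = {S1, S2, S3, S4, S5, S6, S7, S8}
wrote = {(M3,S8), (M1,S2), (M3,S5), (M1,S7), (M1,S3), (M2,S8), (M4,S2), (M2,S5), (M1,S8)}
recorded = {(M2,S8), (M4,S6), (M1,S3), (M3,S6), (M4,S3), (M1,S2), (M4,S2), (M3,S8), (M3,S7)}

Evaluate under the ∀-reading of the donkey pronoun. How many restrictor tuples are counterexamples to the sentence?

"it" takes "a song" as antecedent — a donkey pronoun bound across the clause boundary.
Strong reading: for every (m,s) with wrote(m,s), recorded(m,s).
Restrictor pairs: (M1,S2) ✓  (M1,S3) ✓  (M1,S7) ✗  (M1,S8) ✗  (M2,S5) ✗  (M2,S8) ✓  (M3,S5) ✗  (M3,S8) ✓  (M4,S2) ✓
Counterexamples (restrictor pairs failing the scope): 4.

4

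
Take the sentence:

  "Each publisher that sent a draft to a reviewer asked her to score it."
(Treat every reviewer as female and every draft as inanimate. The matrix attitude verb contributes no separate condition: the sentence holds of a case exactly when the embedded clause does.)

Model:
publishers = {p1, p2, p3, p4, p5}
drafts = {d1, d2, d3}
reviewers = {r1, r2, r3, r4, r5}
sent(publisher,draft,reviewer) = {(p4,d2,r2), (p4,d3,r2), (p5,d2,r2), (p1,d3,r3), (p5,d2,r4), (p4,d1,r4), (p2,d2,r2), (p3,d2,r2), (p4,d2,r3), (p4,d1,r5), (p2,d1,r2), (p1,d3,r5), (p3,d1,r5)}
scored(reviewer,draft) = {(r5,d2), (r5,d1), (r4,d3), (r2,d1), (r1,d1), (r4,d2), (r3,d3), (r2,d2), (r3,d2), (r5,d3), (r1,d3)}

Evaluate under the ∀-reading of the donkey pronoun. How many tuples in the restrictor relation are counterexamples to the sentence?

"her" takes "a reviewer" as antecedent and "it" takes "a draft"; both are donkey pronouns co-varying with the restrictor.
Strong reading: for every (p,d,r) with sent(p,d,r), scored(r,d).
Restrictor triples: (p1,d3,r3)→scored(r3,d3) ✓  (p1,d3,r5)→scored(r5,d3) ✓  (p2,d1,r2)→scored(r2,d1) ✓  (p2,d2,r2)→scored(r2,d2) ✓  (p3,d1,r5)→scored(r5,d1) ✓  (p3,d2,r2)→scored(r2,d2) ✓  (p4,d1,r4)→scored(r4,d1) ✗  (p4,d1,r5)→scored(r5,d1) ✓  (p4,d2,r2)→scored(r2,d2) ✓  (p4,d2,r3)→scored(r3,d2) ✓  (p4,d3,r2)→scored(r2,d3) ✗  (p5,d2,r2)→scored(r2,d2) ✓  (p5,d2,r4)→scored(r4,d2) ✓
Counterexamples (restrictor triples failing the scope): 2.

2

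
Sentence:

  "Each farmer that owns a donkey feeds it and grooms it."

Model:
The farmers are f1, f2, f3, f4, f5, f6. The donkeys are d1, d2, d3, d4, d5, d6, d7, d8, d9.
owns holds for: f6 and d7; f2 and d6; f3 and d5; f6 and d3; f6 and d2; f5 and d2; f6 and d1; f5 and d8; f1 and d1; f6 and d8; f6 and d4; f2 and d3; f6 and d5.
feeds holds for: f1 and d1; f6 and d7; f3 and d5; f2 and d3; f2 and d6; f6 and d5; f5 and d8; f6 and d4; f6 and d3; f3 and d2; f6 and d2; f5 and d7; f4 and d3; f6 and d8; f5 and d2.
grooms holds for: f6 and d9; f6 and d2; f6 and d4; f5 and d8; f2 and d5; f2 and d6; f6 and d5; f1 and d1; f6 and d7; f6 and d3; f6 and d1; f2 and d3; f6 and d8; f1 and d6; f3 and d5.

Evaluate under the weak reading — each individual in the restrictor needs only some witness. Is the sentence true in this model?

"it" takes "a donkey" as antecedent — a donkey pronoun bound across the clause boundary.
Weak reading: every farmer f with some owns-donkey has at least one owns-donkey d such that feeds(f,d) ∧ grooms(f,d).
Per farmer: f1:✓  f2:✓  f3:✓  f5:✓  f6:✓
Every farmer in the restrictor has a witness.

True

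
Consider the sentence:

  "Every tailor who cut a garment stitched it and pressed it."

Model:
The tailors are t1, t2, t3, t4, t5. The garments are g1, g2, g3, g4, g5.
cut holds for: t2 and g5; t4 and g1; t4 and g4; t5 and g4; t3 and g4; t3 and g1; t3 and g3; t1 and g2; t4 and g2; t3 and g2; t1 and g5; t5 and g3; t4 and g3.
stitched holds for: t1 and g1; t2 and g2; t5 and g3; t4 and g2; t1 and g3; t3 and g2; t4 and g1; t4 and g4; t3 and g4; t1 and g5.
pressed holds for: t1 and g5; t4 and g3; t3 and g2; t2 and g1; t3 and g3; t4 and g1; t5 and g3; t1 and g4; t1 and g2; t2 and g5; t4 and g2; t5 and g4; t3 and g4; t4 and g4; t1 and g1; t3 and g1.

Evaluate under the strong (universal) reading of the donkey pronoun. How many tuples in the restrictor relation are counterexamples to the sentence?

"it" takes "a garment" as antecedent — a donkey pronoun bound across the clause boundary.
Strong reading: for every (t,g) with cut(t,g), stitched(t,g) ∧ pressed(t,g).
Restrictor pairs: (t1,g2) ✗  (t1,g5) ✓  (t2,g5) ✗  (t3,g1) ✗  (t3,g2) ✓  (t3,g3) ✗  (t3,g4) ✓  (t4,g1) ✓  (t4,g2) ✓  (t4,g3) ✗  (t4,g4) ✓  (t5,g3) ✓  (t5,g4) ✗
Counterexamples (restrictor pairs failing the scope): 6.

6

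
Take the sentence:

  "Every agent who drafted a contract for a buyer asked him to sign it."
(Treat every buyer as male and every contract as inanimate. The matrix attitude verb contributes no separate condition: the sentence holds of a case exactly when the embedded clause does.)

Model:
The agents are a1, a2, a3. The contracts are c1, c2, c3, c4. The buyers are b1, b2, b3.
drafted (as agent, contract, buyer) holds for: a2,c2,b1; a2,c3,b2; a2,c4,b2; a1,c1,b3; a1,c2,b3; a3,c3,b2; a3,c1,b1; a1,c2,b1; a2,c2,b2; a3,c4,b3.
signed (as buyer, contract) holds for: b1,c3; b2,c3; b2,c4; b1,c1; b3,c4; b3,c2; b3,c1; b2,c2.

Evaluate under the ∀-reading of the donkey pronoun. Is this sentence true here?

False

"him" takes "a buyer" as antecedent and "it" takes "a contract"; both are donkey pronouns co-varying with the restrictor.
Strong reading: for every (a,c,b) with drafted(a,c,b), signed(b,c).
Restrictor triples: (a1,c1,b3)→signed(b3,c1) ✓  (a1,c2,b1)→signed(b1,c2) ✗  (a1,c2,b3)→signed(b3,c2) ✓  (a2,c2,b1)→signed(b1,c2) ✗  (a2,c2,b2)→signed(b2,c2) ✓  (a2,c3,b2)→signed(b2,c3) ✓  (a2,c4,b2)→signed(b2,c4) ✓  (a3,c1,b1)→signed(b1,c1) ✓  (a3,c3,b2)→signed(b2,c3) ✓  (a3,c4,b3)→signed(b3,c4) ✓
Counterexample: (a1,c2,b1) — signed(b1,c2) does not hold.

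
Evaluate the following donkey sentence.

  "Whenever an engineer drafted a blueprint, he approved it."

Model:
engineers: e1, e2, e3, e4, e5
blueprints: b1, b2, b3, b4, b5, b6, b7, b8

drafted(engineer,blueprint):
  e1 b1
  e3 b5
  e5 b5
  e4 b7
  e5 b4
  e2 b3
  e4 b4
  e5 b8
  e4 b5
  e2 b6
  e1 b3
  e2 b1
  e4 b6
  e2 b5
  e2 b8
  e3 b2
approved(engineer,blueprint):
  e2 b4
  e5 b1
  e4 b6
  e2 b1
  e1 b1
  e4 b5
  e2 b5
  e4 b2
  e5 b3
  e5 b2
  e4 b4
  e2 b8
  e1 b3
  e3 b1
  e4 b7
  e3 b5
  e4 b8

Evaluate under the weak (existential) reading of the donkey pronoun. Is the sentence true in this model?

False

"it" takes "a blueprint" as antecedent — a donkey pronoun bound across the clause boundary.
Weak reading: every engineer e with some drafted-blueprint has at least one drafted-blueprint b such that approved(e,b).
Per engineer: e1:✓  e2:✓  e3:✓  e4:✓  e5:✗
e5 has no witness among its drafted-blueprints.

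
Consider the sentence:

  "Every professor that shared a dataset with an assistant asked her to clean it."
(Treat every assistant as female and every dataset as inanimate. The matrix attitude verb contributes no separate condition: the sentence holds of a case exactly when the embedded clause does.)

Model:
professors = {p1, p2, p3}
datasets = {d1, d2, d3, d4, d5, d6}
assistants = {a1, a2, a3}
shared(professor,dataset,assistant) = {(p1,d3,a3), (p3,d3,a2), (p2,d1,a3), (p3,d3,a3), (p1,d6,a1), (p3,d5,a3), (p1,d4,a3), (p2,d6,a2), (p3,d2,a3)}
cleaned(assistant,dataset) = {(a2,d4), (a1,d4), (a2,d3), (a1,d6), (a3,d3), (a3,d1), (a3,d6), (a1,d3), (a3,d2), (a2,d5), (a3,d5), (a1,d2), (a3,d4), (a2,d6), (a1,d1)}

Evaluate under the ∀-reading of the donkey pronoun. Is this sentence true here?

True

"her" takes "an assistant" as antecedent and "it" takes "a dataset"; both are donkey pronouns co-varying with the restrictor.
Strong reading: for every (p,d,a) with shared(p,d,a), cleaned(a,d).
Restrictor triples: (p1,d3,a3)→cleaned(a3,d3) ✓  (p1,d4,a3)→cleaned(a3,d4) ✓  (p1,d6,a1)→cleaned(a1,d6) ✓  (p2,d1,a3)→cleaned(a3,d1) ✓  (p2,d6,a2)→cleaned(a2,d6) ✓  (p3,d2,a3)→cleaned(a3,d2) ✓  (p3,d3,a2)→cleaned(a2,d3) ✓  (p3,d3,a3)→cleaned(a3,d3) ✓  (p3,d5,a3)→cleaned(a3,d5) ✓
Every restrictor triple satisfies the scope.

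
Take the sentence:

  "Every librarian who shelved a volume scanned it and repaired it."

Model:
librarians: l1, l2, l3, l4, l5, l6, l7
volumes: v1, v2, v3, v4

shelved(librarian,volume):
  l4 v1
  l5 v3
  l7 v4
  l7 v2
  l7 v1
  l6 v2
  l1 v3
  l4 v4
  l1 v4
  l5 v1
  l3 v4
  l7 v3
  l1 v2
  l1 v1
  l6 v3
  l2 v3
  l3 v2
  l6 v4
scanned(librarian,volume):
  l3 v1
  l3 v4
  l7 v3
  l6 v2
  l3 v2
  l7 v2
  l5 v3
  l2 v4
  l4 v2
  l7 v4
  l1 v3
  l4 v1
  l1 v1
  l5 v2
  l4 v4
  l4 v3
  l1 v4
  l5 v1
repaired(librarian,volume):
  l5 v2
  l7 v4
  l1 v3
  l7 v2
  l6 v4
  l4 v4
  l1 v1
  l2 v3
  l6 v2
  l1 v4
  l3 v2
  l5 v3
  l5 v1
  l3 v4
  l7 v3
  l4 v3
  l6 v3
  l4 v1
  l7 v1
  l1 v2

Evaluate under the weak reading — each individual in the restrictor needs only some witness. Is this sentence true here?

"it" takes "a volume" as antecedent — a donkey pronoun bound across the clause boundary.
Weak reading: every librarian l with some shelved-volume has at least one shelved-volume v such that scanned(l,v) ∧ repaired(l,v).
Per librarian: l1:✓  l2:✗  l3:✓  l4:✓  l5:✓  l6:✓  l7:✓
l2 has no witness among its shelved-volumes.

False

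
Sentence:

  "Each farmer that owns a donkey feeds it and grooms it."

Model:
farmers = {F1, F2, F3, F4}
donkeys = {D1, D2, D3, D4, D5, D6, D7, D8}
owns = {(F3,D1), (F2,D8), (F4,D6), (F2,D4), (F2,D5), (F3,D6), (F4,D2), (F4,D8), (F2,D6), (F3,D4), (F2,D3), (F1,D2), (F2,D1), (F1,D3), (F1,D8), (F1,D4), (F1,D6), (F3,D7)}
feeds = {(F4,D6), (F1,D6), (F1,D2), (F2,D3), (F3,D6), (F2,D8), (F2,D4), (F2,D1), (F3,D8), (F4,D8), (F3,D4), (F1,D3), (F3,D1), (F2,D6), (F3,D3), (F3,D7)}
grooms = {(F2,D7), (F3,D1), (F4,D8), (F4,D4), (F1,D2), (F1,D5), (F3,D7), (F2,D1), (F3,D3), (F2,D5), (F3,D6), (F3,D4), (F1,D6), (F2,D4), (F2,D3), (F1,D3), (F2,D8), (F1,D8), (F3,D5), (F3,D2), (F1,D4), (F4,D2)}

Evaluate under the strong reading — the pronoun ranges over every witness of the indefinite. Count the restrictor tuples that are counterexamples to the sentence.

6

"it" takes "a donkey" as antecedent — a donkey pronoun bound across the clause boundary.
Strong reading: for every (f,d) with owns(f,d), feeds(f,d) ∧ grooms(f,d).
Restrictor pairs: (F1,D2) ✓  (F1,D3) ✓  (F1,D4) ✗  (F1,D6) ✓  (F1,D8) ✗  (F2,D1) ✓  (F2,D3) ✓  (F2,D4) ✓  (F2,D5) ✗  (F2,D6) ✗  (F2,D8) ✓  (F3,D1) ✓  (F3,D4) ✓  (F3,D6) ✓  (F3,D7) ✓  (F4,D2) ✗  (F4,D6) ✗  (F4,D8) ✓
Counterexamples (restrictor pairs failing the scope): 6.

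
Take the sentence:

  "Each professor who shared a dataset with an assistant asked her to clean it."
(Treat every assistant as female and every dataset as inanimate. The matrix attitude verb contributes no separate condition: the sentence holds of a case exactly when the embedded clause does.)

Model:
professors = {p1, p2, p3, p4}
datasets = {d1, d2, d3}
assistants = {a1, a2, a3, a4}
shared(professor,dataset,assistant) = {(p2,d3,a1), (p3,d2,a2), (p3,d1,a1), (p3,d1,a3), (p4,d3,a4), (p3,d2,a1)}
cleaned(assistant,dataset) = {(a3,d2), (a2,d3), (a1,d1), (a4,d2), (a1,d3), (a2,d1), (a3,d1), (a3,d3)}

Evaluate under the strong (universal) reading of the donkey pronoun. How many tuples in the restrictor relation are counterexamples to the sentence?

"her" takes "an assistant" as antecedent and "it" takes "a dataset"; both are donkey pronouns co-varying with the restrictor.
Strong reading: for every (p,d,a) with shared(p,d,a), cleaned(a,d).
Restrictor triples: (p2,d3,a1)→cleaned(a1,d3) ✓  (p3,d1,a1)→cleaned(a1,d1) ✓  (p3,d1,a3)→cleaned(a3,d1) ✓  (p3,d2,a1)→cleaned(a1,d2) ✗  (p3,d2,a2)→cleaned(a2,d2) ✗  (p4,d3,a4)→cleaned(a4,d3) ✗
Counterexamples (restrictor triples failing the scope): 3.

3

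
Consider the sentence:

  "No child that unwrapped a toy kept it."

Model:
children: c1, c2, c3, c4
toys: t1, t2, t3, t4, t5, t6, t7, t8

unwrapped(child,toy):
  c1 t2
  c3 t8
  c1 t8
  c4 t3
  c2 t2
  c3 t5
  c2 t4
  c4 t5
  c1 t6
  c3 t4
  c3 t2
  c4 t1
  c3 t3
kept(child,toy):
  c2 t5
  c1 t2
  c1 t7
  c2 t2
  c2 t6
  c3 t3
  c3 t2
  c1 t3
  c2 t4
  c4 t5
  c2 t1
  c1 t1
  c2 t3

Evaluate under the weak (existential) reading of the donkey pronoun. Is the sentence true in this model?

False

"it" takes "a toy" as antecedent — a donkey pronoun bound across the clause boundary.
Truth condition: for no (c,t) with unwrapped(c,t) does kept(c,t) hold.
Restrictor pairs — does the scope hold? (c1,t2):holds  (c1,t6):fails  (c1,t8):fails  (c2,t2):holds  (c2,t4):holds  (c3,t2):holds  (c3,t3):holds  (c3,t4):fails  (c3,t5):fails  (c3,t8):fails  (c4,t1):fails  (c4,t3):fails  (c4,t5):holds
Scope holds for 6 pair(s), so the sentence is false.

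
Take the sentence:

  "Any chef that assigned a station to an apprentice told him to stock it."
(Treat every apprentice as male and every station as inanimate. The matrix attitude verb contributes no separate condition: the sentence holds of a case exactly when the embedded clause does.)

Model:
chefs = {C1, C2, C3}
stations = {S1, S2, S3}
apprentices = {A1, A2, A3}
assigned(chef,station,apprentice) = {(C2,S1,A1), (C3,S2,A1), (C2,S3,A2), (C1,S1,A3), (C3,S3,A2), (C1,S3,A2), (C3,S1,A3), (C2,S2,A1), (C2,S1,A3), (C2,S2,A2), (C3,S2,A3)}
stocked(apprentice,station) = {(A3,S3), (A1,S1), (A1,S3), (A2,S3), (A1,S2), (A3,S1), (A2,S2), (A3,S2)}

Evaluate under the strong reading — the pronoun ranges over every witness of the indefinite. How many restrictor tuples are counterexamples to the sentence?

0

"him" takes "an apprentice" as antecedent and "it" takes "a station"; both are donkey pronouns co-varying with the restrictor.
Strong reading: for every (c,s,a) with assigned(c,s,a), stocked(a,s).
Restrictor triples: (C1,S1,A3)→stocked(A3,S1) ✓  (C1,S3,A2)→stocked(A2,S3) ✓  (C2,S1,A1)→stocked(A1,S1) ✓  (C2,S1,A3)→stocked(A3,S1) ✓  (C2,S2,A1)→stocked(A1,S2) ✓  (C2,S2,A2)→stocked(A2,S2) ✓  (C2,S3,A2)→stocked(A2,S3) ✓  (C3,S1,A3)→stocked(A3,S1) ✓  (C3,S2,A1)→stocked(A1,S2) ✓  (C3,S2,A3)→stocked(A3,S2) ✓  (C3,S3,A2)→stocked(A2,S3) ✓
Counterexamples (restrictor triples failing the scope): 0.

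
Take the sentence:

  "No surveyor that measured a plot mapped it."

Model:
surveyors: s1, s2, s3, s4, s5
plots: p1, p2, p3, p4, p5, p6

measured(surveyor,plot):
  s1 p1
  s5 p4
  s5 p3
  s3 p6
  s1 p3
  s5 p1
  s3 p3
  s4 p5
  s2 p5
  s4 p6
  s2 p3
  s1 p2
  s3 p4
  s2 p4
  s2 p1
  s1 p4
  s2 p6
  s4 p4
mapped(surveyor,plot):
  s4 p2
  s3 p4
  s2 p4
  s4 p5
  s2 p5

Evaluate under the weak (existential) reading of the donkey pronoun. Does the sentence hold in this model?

"it" takes "a plot" as antecedent — a donkey pronoun bound across the clause boundary.
Truth condition: for no (s,p) with measured(s,p) does mapped(s,p) hold.
Restrictor pairs — does the scope hold? (s1,p1):fails  (s1,p2):fails  (s1,p3):fails  (s1,p4):fails  (s2,p1):fails  (s2,p3):fails  (s2,p4):holds  (s2,p5):holds  (s2,p6):fails  (s3,p3):fails  (s3,p4):holds  (s3,p6):fails  (s4,p4):fails  (s4,p5):holds  (s4,p6):fails  (s5,p1):fails  (s5,p3):fails  (s5,p4):fails
Scope holds for 4 pair(s), so the sentence is false.

False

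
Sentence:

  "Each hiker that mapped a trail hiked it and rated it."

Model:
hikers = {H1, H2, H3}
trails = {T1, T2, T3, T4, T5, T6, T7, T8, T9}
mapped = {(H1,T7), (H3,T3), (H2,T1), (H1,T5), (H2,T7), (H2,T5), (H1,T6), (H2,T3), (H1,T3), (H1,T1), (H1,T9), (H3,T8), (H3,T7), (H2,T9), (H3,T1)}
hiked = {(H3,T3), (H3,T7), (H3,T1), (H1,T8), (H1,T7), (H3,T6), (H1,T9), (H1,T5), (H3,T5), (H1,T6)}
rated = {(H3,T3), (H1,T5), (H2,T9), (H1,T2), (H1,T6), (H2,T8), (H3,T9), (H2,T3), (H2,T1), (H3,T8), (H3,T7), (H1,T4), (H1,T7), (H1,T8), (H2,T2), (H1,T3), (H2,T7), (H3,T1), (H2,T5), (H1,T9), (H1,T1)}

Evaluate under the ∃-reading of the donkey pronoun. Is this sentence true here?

False

"it" takes "a trail" as antecedent — a donkey pronoun bound across the clause boundary.
Weak reading: every hiker h with some mapped-trail has at least one mapped-trail t such that hiked(h,t) ∧ rated(h,t).
Per hiker: H1:✓  H2:✗  H3:✓
H2 has no witness among its mapped-trails.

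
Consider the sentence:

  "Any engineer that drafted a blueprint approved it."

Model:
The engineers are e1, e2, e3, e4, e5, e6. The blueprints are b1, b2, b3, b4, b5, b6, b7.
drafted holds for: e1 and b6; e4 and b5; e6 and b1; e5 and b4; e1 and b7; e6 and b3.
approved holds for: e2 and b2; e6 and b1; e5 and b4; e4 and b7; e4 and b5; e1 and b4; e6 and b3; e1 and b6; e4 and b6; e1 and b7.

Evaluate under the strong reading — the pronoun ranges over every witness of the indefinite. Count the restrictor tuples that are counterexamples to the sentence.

"it" takes "a blueprint" as antecedent — a donkey pronoun bound across the clause boundary.
Strong reading: for every (e,b) with drafted(e,b), approved(e,b).
Restrictor pairs: (e1,b6) ✓  (e1,b7) ✓  (e4,b5) ✓  (e5,b4) ✓  (e6,b1) ✓  (e6,b3) ✓
Counterexamples (restrictor pairs failing the scope): 0.

0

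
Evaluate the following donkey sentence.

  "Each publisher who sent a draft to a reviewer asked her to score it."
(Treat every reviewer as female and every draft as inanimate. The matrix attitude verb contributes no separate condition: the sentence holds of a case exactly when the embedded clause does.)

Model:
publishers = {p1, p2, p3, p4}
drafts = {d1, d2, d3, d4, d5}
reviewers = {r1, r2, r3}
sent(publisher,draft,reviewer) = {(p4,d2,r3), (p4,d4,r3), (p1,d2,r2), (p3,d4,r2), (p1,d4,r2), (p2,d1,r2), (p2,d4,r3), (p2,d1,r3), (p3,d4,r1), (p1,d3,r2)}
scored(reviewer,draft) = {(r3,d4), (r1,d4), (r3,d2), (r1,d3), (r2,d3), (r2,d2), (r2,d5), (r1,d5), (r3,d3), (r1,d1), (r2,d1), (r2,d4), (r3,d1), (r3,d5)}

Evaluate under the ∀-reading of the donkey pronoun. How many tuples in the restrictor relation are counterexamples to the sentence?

"her" takes "a reviewer" as antecedent and "it" takes "a draft"; both are donkey pronouns co-varying with the restrictor.
Strong reading: for every (p,d,r) with sent(p,d,r), scored(r,d).
Restrictor triples: (p1,d2,r2)→scored(r2,d2) ✓  (p1,d3,r2)→scored(r2,d3) ✓  (p1,d4,r2)→scored(r2,d4) ✓  (p2,d1,r2)→scored(r2,d1) ✓  (p2,d1,r3)→scored(r3,d1) ✓  (p2,d4,r3)→scored(r3,d4) ✓  (p3,d4,r1)→scored(r1,d4) ✓  (p3,d4,r2)→scored(r2,d4) ✓  (p4,d2,r3)→scored(r3,d2) ✓  (p4,d4,r3)→scored(r3,d4) ✓
Counterexamples (restrictor triples failing the scope): 0.

0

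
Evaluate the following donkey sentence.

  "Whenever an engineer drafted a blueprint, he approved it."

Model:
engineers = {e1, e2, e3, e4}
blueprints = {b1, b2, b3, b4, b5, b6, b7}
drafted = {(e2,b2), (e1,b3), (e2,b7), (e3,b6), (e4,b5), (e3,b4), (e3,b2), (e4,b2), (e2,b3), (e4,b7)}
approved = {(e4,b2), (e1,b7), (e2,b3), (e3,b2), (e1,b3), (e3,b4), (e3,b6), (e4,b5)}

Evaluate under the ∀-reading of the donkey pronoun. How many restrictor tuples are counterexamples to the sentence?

"it" takes "a blueprint" as antecedent — a donkey pronoun bound across the clause boundary.
Strong reading: for every (e,b) with drafted(e,b), approved(e,b).
Restrictor pairs: (e1,b3) ✓  (e2,b2) ✗  (e2,b3) ✓  (e2,b7) ✗  (e3,b2) ✓  (e3,b4) ✓  (e3,b6) ✓  (e4,b2) ✓  (e4,b5) ✓  (e4,b7) ✗
Counterexamples (restrictor pairs failing the scope): 3.

3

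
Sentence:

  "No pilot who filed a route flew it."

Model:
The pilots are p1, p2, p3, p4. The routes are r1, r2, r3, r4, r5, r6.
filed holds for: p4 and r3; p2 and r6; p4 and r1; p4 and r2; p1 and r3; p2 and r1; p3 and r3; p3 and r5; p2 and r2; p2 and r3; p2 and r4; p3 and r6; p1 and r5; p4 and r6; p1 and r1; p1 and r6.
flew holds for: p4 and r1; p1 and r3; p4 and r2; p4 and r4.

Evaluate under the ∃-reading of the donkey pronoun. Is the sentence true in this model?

"it" takes "a route" as antecedent — a donkey pronoun bound across the clause boundary.
Truth condition: for no (p,r) with filed(p,r) does flew(p,r) hold.
Restrictor pairs — does the scope hold? (p1,r1):fails  (p1,r3):holds  (p1,r5):fails  (p1,r6):fails  (p2,r1):fails  (p2,r2):fails  (p2,r3):fails  (p2,r4):fails  (p2,r6):fails  (p3,r3):fails  (p3,r5):fails  (p3,r6):fails  (p4,r1):holds  (p4,r2):holds  (p4,r3):fails  (p4,r6):fails
Scope holds for 3 pair(s), so the sentence is false.

False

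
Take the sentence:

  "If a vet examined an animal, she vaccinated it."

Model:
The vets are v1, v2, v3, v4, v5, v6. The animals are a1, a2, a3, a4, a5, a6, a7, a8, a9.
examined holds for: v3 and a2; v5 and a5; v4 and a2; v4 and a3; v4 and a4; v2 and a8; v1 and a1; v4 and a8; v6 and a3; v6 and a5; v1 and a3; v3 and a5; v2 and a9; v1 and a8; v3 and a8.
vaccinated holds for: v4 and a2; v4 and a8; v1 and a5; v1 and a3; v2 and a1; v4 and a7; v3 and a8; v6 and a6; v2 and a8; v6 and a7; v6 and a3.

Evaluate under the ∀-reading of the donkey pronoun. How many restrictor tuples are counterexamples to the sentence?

"it" takes "an animal" as antecedent — a donkey pronoun bound across the clause boundary.
Strong reading: for every (v,a) with examined(v,a), vaccinated(v,a).
Restrictor pairs: (v1,a1) ✗  (v1,a3) ✓  (v1,a8) ✗  (v2,a8) ✓  (v2,a9) ✗  (v3,a2) ✗  (v3,a5) ✗  (v3,a8) ✓  (v4,a2) ✓  (v4,a3) ✗  (v4,a4) ✗  (v4,a8) ✓  (v5,a5) ✗  (v6,a3) ✓  (v6,a5) ✗
Counterexamples (restrictor pairs failing the scope): 9.

9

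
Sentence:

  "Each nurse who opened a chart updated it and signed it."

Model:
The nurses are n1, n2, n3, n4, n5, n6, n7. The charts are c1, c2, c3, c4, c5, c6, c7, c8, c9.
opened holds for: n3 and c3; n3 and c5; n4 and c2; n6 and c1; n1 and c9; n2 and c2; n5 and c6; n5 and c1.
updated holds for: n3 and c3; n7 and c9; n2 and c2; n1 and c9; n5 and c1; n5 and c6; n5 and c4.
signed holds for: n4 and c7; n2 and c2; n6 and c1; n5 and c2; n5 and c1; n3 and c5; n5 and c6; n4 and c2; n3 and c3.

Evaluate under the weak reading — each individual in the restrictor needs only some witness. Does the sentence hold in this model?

"it" takes "a chart" as antecedent — a donkey pronoun bound across the clause boundary.
Weak reading: every nurse n with some opened-chart has at least one opened-chart c such that updated(n,c) ∧ signed(n,c).
Per nurse: n1:✗  n2:✓  n3:✓  n4:✗  n5:✓  n6:✗
n1 has no witness among its opened-charts.

False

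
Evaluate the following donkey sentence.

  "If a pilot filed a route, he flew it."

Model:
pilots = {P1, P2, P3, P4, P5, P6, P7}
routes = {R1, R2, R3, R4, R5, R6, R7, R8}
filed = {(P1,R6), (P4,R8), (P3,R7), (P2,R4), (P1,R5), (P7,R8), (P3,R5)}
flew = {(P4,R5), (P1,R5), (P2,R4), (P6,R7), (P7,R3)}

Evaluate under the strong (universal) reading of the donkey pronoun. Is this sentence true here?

False

"it" takes "a route" as antecedent — a donkey pronoun bound across the clause boundary.
Strong reading: for every (p,r) with filed(p,r), flew(p,r).
Restrictor pairs: (P1,R5) ✓  (P1,R6) ✗  (P2,R4) ✓  (P3,R5) ✗  (P3,R7) ✗  (P4,R8) ✗  (P7,R8) ✗
Counterexample: (P1,R6) is in filed but fails the scope.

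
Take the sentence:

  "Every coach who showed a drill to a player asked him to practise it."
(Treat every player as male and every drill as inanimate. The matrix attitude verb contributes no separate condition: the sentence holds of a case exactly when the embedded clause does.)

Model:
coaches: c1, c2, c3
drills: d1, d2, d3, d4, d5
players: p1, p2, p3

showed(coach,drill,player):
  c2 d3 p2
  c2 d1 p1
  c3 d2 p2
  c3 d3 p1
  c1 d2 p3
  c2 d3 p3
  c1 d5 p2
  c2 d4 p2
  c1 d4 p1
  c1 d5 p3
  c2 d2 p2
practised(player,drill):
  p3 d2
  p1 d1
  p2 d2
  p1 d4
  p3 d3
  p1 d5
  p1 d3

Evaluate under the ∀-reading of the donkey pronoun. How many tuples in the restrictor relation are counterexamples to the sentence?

4

"him" takes "a player" as antecedent and "it" takes "a drill"; both are donkey pronouns co-varying with the restrictor.
Strong reading: for every (c,d,p) with showed(c,d,p), practised(p,d).
Restrictor triples: (c1,d2,p3)→practised(p3,d2) ✓  (c1,d4,p1)→practised(p1,d4) ✓  (c1,d5,p2)→practised(p2,d5) ✗  (c1,d5,p3)→practised(p3,d5) ✗  (c2,d1,p1)→practised(p1,d1) ✓  (c2,d2,p2)→practised(p2,d2) ✓  (c2,d3,p2)→practised(p2,d3) ✗  (c2,d3,p3)→practised(p3,d3) ✓  (c2,d4,p2)→practised(p2,d4) ✗  (c3,d2,p2)→practised(p2,d2) ✓  (c3,d3,p1)→practised(p1,d3) ✓
Counterexamples (restrictor triples failing the scope): 4.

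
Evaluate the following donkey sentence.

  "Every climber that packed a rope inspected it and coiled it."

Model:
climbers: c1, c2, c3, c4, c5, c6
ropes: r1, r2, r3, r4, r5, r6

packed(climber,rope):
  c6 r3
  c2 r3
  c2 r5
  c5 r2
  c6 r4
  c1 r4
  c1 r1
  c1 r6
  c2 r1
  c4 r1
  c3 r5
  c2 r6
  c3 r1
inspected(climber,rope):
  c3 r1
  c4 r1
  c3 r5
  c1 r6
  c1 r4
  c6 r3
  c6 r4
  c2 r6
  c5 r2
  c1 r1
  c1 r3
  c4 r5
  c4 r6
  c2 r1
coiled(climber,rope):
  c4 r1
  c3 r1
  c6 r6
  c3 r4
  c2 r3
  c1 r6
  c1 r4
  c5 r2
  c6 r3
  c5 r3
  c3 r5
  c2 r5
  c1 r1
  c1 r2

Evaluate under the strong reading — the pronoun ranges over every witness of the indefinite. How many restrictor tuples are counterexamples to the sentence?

"it" takes "a rope" as antecedent — a donkey pronoun bound across the clause boundary.
Strong reading: for every (c,r) with packed(c,r), inspected(c,r) ∧ coiled(c,r).
Restrictor pairs: (c1,r1) ✓  (c1,r4) ✓  (c1,r6) ✓  (c2,r1) ✗  (c2,r3) ✗  (c2,r5) ✗  (c2,r6) ✗  (c3,r1) ✓  (c3,r5) ✓  (c4,r1) ✓  (c5,r2) ✓  (c6,r3) ✓  (c6,r4) ✗
Counterexamples (restrictor pairs failing the scope): 5.

5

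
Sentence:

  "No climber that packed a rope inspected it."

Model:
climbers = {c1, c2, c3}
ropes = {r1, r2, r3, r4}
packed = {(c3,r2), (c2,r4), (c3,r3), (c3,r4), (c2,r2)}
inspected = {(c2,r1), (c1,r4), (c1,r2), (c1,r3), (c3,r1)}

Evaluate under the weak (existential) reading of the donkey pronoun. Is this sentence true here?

True

"it" takes "a rope" as antecedent — a donkey pronoun bound across the clause boundary.
Truth condition: for no (c,r) with packed(c,r) does inspected(c,r) hold.
Restrictor pairs — does the scope hold? (c2,r2):fails  (c2,r4):fails  (c3,r2):fails  (c3,r3):fails  (c3,r4):fails
Scope holds for no restrictor pair, so the sentence is true.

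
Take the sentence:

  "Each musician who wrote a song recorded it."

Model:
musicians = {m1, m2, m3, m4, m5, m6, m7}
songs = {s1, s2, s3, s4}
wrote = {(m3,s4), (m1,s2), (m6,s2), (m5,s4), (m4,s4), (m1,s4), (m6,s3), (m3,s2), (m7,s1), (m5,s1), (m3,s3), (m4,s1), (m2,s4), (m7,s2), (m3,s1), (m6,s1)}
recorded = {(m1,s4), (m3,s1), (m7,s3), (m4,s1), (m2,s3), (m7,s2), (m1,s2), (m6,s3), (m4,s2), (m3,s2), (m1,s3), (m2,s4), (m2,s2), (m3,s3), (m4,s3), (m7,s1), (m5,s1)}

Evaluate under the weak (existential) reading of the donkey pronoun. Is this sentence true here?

True

"it" takes "a song" as antecedent — a donkey pronoun bound across the clause boundary.
Weak reading: every musician m with some wrote-song has at least one wrote-song s such that recorded(m,s).
Per musician: m1:✓  m2:✓  m3:✓  m4:✓  m5:✓  m6:✓  m7:✓
Every musician in the restrictor has a witness.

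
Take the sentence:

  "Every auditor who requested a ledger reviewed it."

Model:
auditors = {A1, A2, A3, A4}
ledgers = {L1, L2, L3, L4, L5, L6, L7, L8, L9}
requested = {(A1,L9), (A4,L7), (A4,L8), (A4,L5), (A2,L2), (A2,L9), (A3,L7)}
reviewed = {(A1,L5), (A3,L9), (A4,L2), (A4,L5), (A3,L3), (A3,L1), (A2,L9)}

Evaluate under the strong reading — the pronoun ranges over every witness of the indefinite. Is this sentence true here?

False

"it" takes "a ledger" as antecedent — a donkey pronoun bound across the clause boundary.
Strong reading: for every (a,l) with requested(a,l), reviewed(a,l).
Restrictor pairs: (A1,L9) ✗  (A2,L2) ✗  (A2,L9) ✓  (A3,L7) ✗  (A4,L5) ✓  (A4,L7) ✗  (A4,L8) ✗
Counterexample: (A1,L9) is in requested but fails the scope.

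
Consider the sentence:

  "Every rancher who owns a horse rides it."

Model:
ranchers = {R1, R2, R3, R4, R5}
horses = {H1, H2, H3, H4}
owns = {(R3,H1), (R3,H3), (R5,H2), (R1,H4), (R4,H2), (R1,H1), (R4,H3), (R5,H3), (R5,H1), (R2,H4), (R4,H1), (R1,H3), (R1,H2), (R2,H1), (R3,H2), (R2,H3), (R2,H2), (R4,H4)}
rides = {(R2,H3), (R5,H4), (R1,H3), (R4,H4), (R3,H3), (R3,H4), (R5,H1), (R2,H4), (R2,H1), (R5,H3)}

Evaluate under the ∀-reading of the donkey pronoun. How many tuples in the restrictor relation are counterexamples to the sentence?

"it" takes "a horse" as antecedent — a donkey pronoun bound across the clause boundary.
Strong reading: for every (r,h) with owns(r,h), rides(r,h).
Restrictor pairs: (R1,H1) ✗  (R1,H2) ✗  (R1,H3) ✓  (R1,H4) ✗  (R2,H1) ✓  (R2,H2) ✗  (R2,H3) ✓  (R2,H4) ✓  (R3,H1) ✗  (R3,H2) ✗  (R3,H3) ✓  (R4,H1) ✗  (R4,H2) ✗  (R4,H3) ✗  (R4,H4) ✓  (R5,H1) ✓  (R5,H2) ✗  (R5,H3) ✓
Counterexamples (restrictor pairs failing the scope): 10.

10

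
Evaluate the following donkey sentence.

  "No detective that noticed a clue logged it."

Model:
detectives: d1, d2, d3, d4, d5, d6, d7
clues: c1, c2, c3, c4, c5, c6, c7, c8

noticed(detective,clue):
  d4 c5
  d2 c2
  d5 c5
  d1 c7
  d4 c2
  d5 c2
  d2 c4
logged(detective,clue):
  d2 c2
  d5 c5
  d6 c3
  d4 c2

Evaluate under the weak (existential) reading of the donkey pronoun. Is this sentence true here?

False

"it" takes "a clue" as antecedent — a donkey pronoun bound across the clause boundary.
Truth condition: for no (d,c) with noticed(d,c) does logged(d,c) hold.
Restrictor pairs — does the scope hold? (d1,c7):fails  (d2,c2):holds  (d2,c4):fails  (d4,c2):holds  (d4,c5):fails  (d5,c2):fails  (d5,c5):holds
Scope holds for 3 pair(s), so the sentence is false.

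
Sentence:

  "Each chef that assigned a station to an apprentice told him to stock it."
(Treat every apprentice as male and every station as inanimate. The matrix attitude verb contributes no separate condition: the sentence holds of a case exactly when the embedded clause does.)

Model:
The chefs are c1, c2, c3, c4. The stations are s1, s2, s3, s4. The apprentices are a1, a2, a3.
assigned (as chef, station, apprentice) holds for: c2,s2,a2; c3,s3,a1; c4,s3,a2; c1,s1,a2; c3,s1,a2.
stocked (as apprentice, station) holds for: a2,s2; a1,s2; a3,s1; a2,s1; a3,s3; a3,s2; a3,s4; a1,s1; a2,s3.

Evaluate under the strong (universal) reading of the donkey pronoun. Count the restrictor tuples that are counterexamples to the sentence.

1

"him" takes "an apprentice" as antecedent and "it" takes "a station"; both are donkey pronouns co-varying with the restrictor.
Strong reading: for every (c,s,a) with assigned(c,s,a), stocked(a,s).
Restrictor triples: (c1,s1,a2)→stocked(a2,s1) ✓  (c2,s2,a2)→stocked(a2,s2) ✓  (c3,s1,a2)→stocked(a2,s1) ✓  (c3,s3,a1)→stocked(a1,s3) ✗  (c4,s3,a2)→stocked(a2,s3) ✓
Counterexamples (restrictor triples failing the scope): 1.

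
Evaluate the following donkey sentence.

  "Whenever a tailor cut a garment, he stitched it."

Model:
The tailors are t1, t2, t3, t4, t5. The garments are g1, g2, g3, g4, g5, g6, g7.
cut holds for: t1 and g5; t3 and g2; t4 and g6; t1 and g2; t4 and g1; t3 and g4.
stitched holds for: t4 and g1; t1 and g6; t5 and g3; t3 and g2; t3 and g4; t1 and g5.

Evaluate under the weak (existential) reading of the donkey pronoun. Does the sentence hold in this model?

"it" takes "a garment" as antecedent — a donkey pronoun bound across the clause boundary.
Weak reading: every tailor t with some cut-garment has at least one cut-garment g such that stitched(t,g).
Per tailor: t1:✓  t3:✓  t4:✓
Every tailor in the restrictor has a witness.

True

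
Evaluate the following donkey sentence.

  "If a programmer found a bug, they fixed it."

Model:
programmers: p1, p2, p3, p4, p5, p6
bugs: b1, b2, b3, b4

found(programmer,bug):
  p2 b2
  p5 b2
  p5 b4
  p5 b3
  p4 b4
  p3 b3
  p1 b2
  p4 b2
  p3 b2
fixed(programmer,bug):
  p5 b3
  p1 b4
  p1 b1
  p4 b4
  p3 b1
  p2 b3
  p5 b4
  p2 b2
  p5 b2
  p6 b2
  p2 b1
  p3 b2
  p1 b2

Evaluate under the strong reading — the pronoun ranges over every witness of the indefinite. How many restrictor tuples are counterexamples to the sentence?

"it" takes "a bug" as antecedent — a donkey pronoun bound across the clause boundary.
Strong reading: for every (p,b) with found(p,b), fixed(p,b).
Restrictor pairs: (p1,b2) ✓  (p2,b2) ✓  (p3,b2) ✓  (p3,b3) ✗  (p4,b2) ✗  (p4,b4) ✓  (p5,b2) ✓  (p5,b3) ✓  (p5,b4) ✓
Counterexamples (restrictor pairs failing the scope): 2.

2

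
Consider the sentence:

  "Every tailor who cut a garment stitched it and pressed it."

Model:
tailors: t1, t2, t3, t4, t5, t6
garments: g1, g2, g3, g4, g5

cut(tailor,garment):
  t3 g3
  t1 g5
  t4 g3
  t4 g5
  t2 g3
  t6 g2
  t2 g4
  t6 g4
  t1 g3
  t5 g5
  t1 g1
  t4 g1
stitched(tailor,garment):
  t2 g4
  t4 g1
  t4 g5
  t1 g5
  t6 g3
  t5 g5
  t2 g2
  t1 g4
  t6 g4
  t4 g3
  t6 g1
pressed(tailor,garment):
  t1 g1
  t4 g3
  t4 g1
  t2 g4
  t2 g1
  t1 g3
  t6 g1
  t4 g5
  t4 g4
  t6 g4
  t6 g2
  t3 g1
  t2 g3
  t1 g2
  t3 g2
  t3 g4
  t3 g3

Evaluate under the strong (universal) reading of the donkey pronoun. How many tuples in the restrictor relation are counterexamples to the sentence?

"it" takes "a garment" as antecedent — a donkey pronoun bound across the clause boundary.
Strong reading: for every (t,g) with cut(t,g), stitched(t,g) ∧ pressed(t,g).
Restrictor pairs: (t1,g1) ✗  (t1,g3) ✗  (t1,g5) ✗  (t2,g3) ✗  (t2,g4) ✓  (t3,g3) ✗  (t4,g1) ✓  (t4,g3) ✓  (t4,g5) ✓  (t5,g5) ✗  (t6,g2) ✗  (t6,g4) ✓
Counterexamples (restrictor pairs failing the scope): 7.

7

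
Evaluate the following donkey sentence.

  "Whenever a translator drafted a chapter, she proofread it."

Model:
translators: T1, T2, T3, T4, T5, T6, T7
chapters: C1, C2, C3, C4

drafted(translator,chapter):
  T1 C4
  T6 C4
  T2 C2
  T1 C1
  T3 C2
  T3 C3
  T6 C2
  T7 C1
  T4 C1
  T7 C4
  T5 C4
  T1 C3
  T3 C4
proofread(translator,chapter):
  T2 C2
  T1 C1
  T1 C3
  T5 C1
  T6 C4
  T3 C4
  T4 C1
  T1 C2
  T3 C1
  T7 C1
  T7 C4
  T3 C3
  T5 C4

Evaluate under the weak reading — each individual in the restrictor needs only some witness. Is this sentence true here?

True

"it" takes "a chapter" as antecedent — a donkey pronoun bound across the clause boundary.
Weak reading: every translator t with some drafted-chapter has at least one drafted-chapter c such that proofread(t,c).
Per translator: T1:✓  T2:✓  T3:✓  T4:✓  T5:✓  T6:✓  T7:✓
Every translator in the restrictor has a witness.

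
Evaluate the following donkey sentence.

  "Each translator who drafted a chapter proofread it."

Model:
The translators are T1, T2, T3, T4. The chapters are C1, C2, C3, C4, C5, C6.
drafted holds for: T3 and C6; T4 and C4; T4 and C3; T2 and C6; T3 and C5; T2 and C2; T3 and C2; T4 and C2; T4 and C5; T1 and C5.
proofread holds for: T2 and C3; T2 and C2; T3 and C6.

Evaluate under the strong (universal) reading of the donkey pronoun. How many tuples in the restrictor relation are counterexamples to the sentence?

8

"it" takes "a chapter" as antecedent — a donkey pronoun bound across the clause boundary.
Strong reading: for every (t,c) with drafted(t,c), proofread(t,c).
Restrictor pairs: (T1,C5) ✗  (T2,C2) ✓  (T2,C6) ✗  (T3,C2) ✗  (T3,C5) ✗  (T3,C6) ✓  (T4,C2) ✗  (T4,C3) ✗  (T4,C4) ✗  (T4,C5) ✗
Counterexamples (restrictor pairs failing the scope): 8.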